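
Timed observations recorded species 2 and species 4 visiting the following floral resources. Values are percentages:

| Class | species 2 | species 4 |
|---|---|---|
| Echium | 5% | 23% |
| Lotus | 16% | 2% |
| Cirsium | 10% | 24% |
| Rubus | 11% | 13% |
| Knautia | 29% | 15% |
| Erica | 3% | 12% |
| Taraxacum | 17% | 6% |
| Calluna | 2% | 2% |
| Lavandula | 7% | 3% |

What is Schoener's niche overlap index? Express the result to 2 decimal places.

Convert percentages to proportions (divide by 100).
Σ|p₁ᵢ − p₂ᵢ| = 0.18 + 0.14 + 0.14 + 0.02 + 0.14 + 0.09 + 0.11 + 0.00 + 0.04 = 0.86
D = 1 − ½ × 0.86 = 1 − 0.430 = 0.5700

0.57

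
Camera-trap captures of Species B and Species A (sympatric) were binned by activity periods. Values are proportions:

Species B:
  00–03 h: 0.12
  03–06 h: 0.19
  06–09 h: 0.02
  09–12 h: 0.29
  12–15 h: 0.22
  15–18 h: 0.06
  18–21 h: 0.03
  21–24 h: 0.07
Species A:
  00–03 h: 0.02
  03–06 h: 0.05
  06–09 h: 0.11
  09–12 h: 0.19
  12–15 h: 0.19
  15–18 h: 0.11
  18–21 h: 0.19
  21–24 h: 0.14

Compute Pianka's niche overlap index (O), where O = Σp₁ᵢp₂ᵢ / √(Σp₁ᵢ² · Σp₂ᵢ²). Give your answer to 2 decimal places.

Σ p₁ᵢp₂ᵢ = 0.0024 + 0.0095 + 0.0022 + 0.0551 + 0.0418 + 0.0066 + 0.0057 + 0.0098 = 0.1331
Σp_1ᵢ² = 0.12² + 0.19² + 0.02² + 0.29² + 0.22² + 0.06² + 0.03² + 0.07² = 0.0144 + 0.0361 + 0.0004 + 0.0841 + 0.0484 + 0.0036 + 0.0009 + 0.0049 = 0.1928
Σp_2ᵢ² = 0.02² + 0.05² + 0.11² + 0.19² + 0.19² + 0.11² + 0.19² + 0.14² = 0.0004 + 0.0025 + 0.0121 + 0.0361 + 0.0361 + 0.0121 + 0.0361 + 0.0196 = 0.1550
O = 0.1331 / √(0.1928 × 0.1550) = 0.1331 / 0.17287 = 0.7699

0.77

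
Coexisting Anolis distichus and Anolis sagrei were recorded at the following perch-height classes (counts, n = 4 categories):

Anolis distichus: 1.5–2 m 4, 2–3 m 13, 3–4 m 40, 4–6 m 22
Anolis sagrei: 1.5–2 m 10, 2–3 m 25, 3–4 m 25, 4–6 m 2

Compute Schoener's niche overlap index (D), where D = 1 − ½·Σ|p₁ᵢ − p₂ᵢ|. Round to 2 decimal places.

0.65

Proportions for Anolis distichus (n=79): 4/79=0.0506, 13/79=0.1646, 40/79=0.5063, 22/79=0.2785
Proportions for Anolis sagrei (n=62): 10/62=0.1613, 25/62=0.4032, 25/62=0.4032, 2/62=0.0323
Σ|p₁ᵢ − p₂ᵢ| = 0.1107 + 0.2386 + 0.1031 + 0.2462 = 0.6986
D = 1 − ½ × 0.6986 = 1 − 0.34930 = 0.65070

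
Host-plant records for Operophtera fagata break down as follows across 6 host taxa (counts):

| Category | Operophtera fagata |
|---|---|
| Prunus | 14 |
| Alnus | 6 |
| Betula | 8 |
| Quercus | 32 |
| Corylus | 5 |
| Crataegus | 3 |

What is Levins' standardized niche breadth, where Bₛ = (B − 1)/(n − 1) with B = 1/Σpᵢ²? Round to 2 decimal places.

0.48

Proportions for Operophtera fagata (n=68): 14/68=0.2059, 6/68=0.0882, 8/68=0.1176, 32/68=0.4706, 5/68=0.0735, 3/68=0.0441
Σpᵢ² = 0.2059² + 0.0882² + 0.1176² + 0.4706² + 0.0735² + 0.0441² = 0.042395 + 0.007779 + 0.013830 + 0.221464 + 0.005402 + 0.001945 = 0.292815
B = 1 / 0.292815 = 3.4151
Bₛ = (B − 1)/(n − 1) = (3.4151 − 1)/(6 − 1) = 2.4151/5 = 0.4830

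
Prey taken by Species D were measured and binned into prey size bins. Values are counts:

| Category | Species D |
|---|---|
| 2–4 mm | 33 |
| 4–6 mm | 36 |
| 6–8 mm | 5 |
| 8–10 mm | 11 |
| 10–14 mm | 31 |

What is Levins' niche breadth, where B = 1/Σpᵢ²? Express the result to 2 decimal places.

Proportions for Species D (n=116): 33/116=0.2845, 36/116=0.3103, 5/116=0.0431, 11/116=0.0948, 31/116=0.2672
Σpᵢ² = 0.2845² + 0.3103² + 0.0431² + 0.0948² + 0.2672² = 0.080940 + 0.096286 + 0.001858 + 0.008987 + 0.071396 = 0.259467
B = 1 / 0.259467 = 3.8541

3.85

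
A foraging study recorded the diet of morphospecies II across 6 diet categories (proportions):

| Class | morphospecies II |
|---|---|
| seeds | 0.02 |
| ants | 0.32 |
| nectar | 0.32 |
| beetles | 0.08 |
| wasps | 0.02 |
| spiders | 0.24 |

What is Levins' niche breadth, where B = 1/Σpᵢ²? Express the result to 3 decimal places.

3.709

Σpᵢ² = 0.02² + 0.32² + 0.32² + 0.08² + 0.02² + 0.24² = 0.0004 + 0.1024 + 0.1024 + 0.0064 + 0.0004 + 0.0576 = 0.2696
B = 1 / 0.2696 = 3.70920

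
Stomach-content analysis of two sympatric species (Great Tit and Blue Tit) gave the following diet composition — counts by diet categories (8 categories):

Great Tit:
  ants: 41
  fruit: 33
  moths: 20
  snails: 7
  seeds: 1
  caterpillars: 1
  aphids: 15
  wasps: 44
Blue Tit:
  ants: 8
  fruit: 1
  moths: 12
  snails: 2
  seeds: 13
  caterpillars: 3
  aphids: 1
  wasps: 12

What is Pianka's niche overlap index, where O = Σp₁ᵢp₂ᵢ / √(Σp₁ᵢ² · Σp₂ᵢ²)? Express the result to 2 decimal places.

0.69

Proportions for Great Tit (n=162): 41/162=0.2531, 33/162=0.2037, 20/162=0.1235, 7/162=0.0432, 1/162=0.0062, 1/162=0.0062, 15/162=0.0926, 44/162=0.2716
Proportions for Blue Tit (n=52): 8/52=0.1538, 1/52=0.0192, 12/52=0.2308, 2/52=0.0385, 13/52=0.2500, 3/52=0.0577, 1/52=0.0192, 12/52=0.2308
Σ p₁ᵢp₂ᵢ = 0.038927 + 0.003911 + 0.028504 + 0.001663 + 0.001550 + 0.000358 + 0.001778 + 0.062685 = 0.139376
Σp_1ᵢ² = 0.2531² + 0.2037² + 0.1235² + 0.0432² + 0.0062² + 0.0062² + 0.0926² + 0.2716² = 0.064060 + 0.041494 + 0.015252 + 0.001866 + 0.000038 + 0.000038 + 0.008575 + 0.073767 = 0.205090
Σp_2ᵢ² = 0.1538² + 0.0192² + 0.2308² + 0.0385² + 0.2500² + 0.0577² + 0.0192² + 0.2308² = 0.023654 + 0.000369 + 0.053269 + 0.001482 + 0.062500 + 0.003329 + 0.000369 + 0.053269 = 0.198241
O = 0.139376 / √(0.205090 × 0.198241) = 0.139376 / 0.2016364 = 0.6912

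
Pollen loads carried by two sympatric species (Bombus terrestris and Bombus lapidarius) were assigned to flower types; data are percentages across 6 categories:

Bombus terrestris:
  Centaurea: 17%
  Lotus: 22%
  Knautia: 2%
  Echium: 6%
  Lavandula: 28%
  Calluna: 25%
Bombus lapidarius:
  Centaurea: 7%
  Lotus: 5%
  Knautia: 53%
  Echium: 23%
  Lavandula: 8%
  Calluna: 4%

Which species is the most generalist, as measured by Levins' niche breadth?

Convert percentages to proportions (divide by 100).
Σp_terrᵢ² = 0.17² + 0.22² + 0.02² + 0.06² + 0.28² + 0.25² = 0.0289 + 0.0484 + 0.0004 + 0.0036 + 0.0784 + 0.0625 = 0.2222
B_terr = 1 / 0.2222 = 4.5005
Σp_lapiᵢ² = 0.07² + 0.05² + 0.53² + 0.23² + 0.08² + 0.04² = 0.0049 + 0.0025 + 0.2809 + 0.0529 + 0.0064 + 0.0016 = 0.3492
B_lapi = 1 / 0.3492 = 2.8637
Highest B → broadest niche (most generalist): Bombus terrestris (B = 4.50).

Bombus terrestris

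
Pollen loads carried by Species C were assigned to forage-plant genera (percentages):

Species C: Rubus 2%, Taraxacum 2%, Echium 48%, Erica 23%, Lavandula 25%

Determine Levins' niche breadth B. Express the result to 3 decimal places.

Convert percentages to proportions (divide by 100).
Σpᵢ² = 0.02² + 0.02² + 0.48² + 0.23² + 0.25² = 0.0004 + 0.0004 + 0.2304 + 0.0529 + 0.0625 = 0.3466
B = 1 / 0.3466 = 2.88517

2.885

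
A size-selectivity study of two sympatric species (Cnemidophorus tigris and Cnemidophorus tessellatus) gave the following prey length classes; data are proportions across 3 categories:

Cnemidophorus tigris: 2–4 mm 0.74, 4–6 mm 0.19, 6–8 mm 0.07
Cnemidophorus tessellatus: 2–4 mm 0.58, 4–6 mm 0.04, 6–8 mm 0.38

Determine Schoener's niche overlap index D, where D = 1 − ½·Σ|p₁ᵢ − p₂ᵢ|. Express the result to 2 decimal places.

Σ|p₁ᵢ − p₂ᵢ| = 0.16 + 0.15 + 0.31 = 0.62
D = 1 − ½ × 0.62 = 1 − 0.310 = 0.6900

0.69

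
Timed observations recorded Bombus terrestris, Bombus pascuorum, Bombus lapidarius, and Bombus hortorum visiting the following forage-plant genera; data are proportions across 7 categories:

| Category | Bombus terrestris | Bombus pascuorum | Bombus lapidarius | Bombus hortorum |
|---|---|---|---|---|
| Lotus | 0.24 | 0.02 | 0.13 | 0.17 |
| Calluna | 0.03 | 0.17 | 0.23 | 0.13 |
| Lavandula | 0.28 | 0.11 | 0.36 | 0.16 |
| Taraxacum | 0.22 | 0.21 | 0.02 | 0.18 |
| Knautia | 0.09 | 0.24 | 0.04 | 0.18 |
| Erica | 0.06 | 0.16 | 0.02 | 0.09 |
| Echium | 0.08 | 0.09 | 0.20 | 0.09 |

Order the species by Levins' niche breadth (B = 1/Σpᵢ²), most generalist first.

Σp_terrᵢ² = 0.24² + 0.03² + 0.28² + 0.22² + 0.09² + 0.06² + 0.08² = 0.0576 + 0.0009 + 0.0784 + 0.0484 + 0.0081 + 0.0036 + 0.0064 = 0.2034
B_terr = 1 / 0.2034 = 4.9164
Σp_pascᵢ² = 0.02² + 0.17² + 0.11² + 0.21² + 0.24² + 0.16² + 0.09² = 0.0004 + 0.0289 + 0.0121 + 0.0441 + 0.0576 + 0.0256 + 0.0081 = 0.1768
B_pasc = 1 / 0.1768 = 5.6561
Σp_lapiᵢ² = 0.13² + 0.23² + 0.36² + 0.02² + 0.04² + 0.02² + 0.20² = 0.0169 + 0.0529 + 0.1296 + 0.0004 + 0.0016 + 0.0004 + 0.0400 = 0.2418
B_lapi = 1 / 0.2418 = 4.1356
Σp_hortᵢ² = 0.17² + 0.13² + 0.16² + 0.18² + 0.18² + 0.09² + 0.09² = 0.0289 + 0.0169 + 0.0256 + 0.0324 + 0.0324 + 0.0081 + 0.0081 = 0.1524
B_hort = 1 / 0.1524 = 6.5617
Ranking by B (broadest → narrowest): Bombus hortorum (6.56) > Bombus pascuorum (5.66) > Bombus terrestris (4.92) > Bombus lapidarius (4.14)

Bombus hortorum > Bombus pascuorum > Bombus terrestris > Bombus lapidarius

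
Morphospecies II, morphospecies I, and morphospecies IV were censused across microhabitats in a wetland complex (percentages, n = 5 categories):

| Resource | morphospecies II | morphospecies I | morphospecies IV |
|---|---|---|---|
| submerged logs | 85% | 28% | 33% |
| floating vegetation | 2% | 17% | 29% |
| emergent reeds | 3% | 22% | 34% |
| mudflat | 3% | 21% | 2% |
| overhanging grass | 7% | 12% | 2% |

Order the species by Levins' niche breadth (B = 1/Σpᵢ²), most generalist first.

morphospecies I > morphospecies IV > morphospecies II

Convert percentages to proportions (divide by 100).
Σp_IIᵢ² = 0.85² + 0.02² + 0.03² + 0.03² + 0.07² = 0.7225 + 0.0004 + 0.0009 + 0.0009 + 0.0049 = 0.7296
B_II = 1 / 0.7296 = 1.3706
Σp_Iᵢ² = 0.28² + 0.17² + 0.22² + 0.21² + 0.12² = 0.0784 + 0.0289 + 0.0484 + 0.0441 + 0.0144 = 0.2142
B_I = 1 / 0.2142 = 4.6685
Σp_IVᵢ² = 0.33² + 0.29² + 0.34² + 0.02² + 0.02² = 0.1089 + 0.0841 + 0.1156 + 0.0004 + 0.0004 = 0.3094
B_IV = 1 / 0.3094 = 3.2321
Ranking by B (broadest → narrowest): morphospecies I (4.67) > morphospecies IV (3.23) > morphospecies II (1.37)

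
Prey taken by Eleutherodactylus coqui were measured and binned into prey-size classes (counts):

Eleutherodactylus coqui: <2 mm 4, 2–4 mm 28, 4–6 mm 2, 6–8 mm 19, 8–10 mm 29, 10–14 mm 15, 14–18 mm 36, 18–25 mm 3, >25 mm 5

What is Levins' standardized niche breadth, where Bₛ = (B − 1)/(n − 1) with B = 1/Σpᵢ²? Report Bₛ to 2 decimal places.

0.57

Proportions for Eleutherodactylus coqui (n=141): 4/141=0.0284, 28/141=0.1986, 2/141=0.0142, 19/141=0.1348, 29/141=0.2057, 15/141=0.1064, 36/141=0.2553, 3/141=0.0213, 5/141=0.0355
Σpᵢ² = 0.0284² + 0.1986² + 0.0142² + 0.1348² + 0.2057² + 0.1064² + 0.2553² + 0.0213² + 0.0355² = 0.000807 + 0.039442 + 0.000202 + 0.018171 + 0.042312 + 0.011321 + 0.065178 + 0.000454 + 0.001260 = 0.179147
B = 1 / 0.179147 = 5.5820
Bₛ = (B − 1)/(n − 1) = (5.5820 − 1)/(9 − 1) = 4.5820/8 = 0.5728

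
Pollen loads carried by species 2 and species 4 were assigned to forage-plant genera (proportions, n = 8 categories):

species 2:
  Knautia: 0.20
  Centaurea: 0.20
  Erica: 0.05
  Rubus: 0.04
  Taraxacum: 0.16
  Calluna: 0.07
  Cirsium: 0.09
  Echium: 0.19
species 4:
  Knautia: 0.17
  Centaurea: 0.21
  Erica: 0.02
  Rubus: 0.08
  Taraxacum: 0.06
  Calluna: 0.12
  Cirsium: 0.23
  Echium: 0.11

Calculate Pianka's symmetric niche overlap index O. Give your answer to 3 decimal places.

0.869

Σ p₁ᵢp₂ᵢ = 0.0340 + 0.0420 + 0.0010 + 0.0032 + 0.0096 + 0.0084 + 0.0207 + 0.0209 = 0.1398
Σp_1ᵢ² = 0.20² + 0.20² + 0.05² + 0.04² + 0.16² + 0.07² + 0.09² + 0.19² = 0.0400 + 0.0400 + 0.0025 + 0.0016 + 0.0256 + 0.0049 + 0.0081 + 0.0361 = 0.1588
Σp_2ᵢ² = 0.17² + 0.21² + 0.02² + 0.08² + 0.06² + 0.12² + 0.23² + 0.11² = 0.0289 + 0.0441 + 0.0004 + 0.0064 + 0.0036 + 0.0144 + 0.0529 + 0.0121 = 0.1628
O = 0.1398 / √(0.1588 × 0.1628) = 0.1398 / 0.160788 = 0.86947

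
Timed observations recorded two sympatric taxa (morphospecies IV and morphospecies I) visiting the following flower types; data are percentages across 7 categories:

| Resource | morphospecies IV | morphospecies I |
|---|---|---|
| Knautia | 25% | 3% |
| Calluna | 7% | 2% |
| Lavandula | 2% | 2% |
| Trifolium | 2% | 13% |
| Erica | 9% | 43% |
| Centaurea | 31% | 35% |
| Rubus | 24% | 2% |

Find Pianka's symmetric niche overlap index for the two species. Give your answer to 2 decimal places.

0.60

Convert percentages to proportions (divide by 100).
Σ p₁ᵢp₂ᵢ = 0.0075 + 0.0014 + 0.0004 + 0.0026 + 0.0387 + 0.1085 + 0.0048 = 0.1639
Σp_1ᵢ² = 0.25² + 0.07² + 0.02² + 0.02² + 0.09² + 0.31² + 0.24² = 0.0625 + 0.0049 + 0.0004 + 0.0004 + 0.0081 + 0.0961 + 0.0576 = 0.2300
Σp_2ᵢ² = 0.03² + 0.02² + 0.02² + 0.13² + 0.43² + 0.35² + 0.02² = 0.0009 + 0.0004 + 0.0004 + 0.0169 + 0.1849 + 0.1225 + 0.0004 = 0.3264
O = 0.1639 / √(0.2300 × 0.3264) = 0.1639 / 0.27399 = 0.5982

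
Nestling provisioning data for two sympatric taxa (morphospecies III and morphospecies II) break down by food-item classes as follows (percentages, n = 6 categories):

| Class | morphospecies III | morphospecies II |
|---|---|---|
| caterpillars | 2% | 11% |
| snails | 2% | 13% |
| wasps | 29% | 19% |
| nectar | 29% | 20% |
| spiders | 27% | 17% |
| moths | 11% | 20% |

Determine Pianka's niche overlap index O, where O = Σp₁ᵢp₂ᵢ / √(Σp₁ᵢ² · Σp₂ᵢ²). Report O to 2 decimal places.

Convert percentages to proportions (divide by 100).
Σ p₁ᵢp₂ᵢ = 0.0022 + 0.0026 + 0.0551 + 0.0580 + 0.0459 + 0.0220 = 0.1858
Σp_1ᵢ² = 0.02² + 0.02² + 0.29² + 0.29² + 0.27² + 0.11² = 0.0004 + 0.0004 + 0.0841 + 0.0841 + 0.0729 + 0.0121 = 0.2540
Σp_2ᵢ² = 0.11² + 0.13² + 0.19² + 0.20² + 0.17² + 0.20² = 0.0121 + 0.0169 + 0.0361 + 0.0400 + 0.0289 + 0.0400 = 0.1740
O = 0.1858 / √(0.2540 × 0.1740) = 0.1858 / 0.21023 = 0.8838

0.88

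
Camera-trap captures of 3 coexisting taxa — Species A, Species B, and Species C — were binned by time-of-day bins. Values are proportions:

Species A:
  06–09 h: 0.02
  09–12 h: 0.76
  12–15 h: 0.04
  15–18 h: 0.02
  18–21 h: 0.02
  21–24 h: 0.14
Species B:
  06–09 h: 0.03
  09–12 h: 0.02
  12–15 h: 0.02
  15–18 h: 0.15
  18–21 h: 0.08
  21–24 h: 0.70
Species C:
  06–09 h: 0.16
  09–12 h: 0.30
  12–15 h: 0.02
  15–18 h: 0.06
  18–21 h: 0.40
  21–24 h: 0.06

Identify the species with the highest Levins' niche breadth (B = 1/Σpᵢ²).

Species C

Σp_Aᵢ² = 0.02² + 0.76² + 0.04² + 0.02² + 0.02² + 0.14² = 0.0004 + 0.5776 + 0.0016 + 0.0004 + 0.0004 + 0.0196 = 0.6000
B_A = 1 / 0.6000 = 1.6667
Σp_Bᵢ² = 0.03² + 0.02² + 0.02² + 0.15² + 0.08² + 0.70² = 0.0009 + 0.0004 + 0.0004 + 0.0225 + 0.0064 + 0.4900 = 0.5206
B_B = 1 / 0.5206 = 1.9209
Σp_Cᵢ² = 0.16² + 0.30² + 0.02² + 0.06² + 0.40² + 0.06² = 0.0256 + 0.0900 + 0.0004 + 0.0036 + 0.1600 + 0.0036 = 0.2832
B_C = 1 / 0.2832 = 3.5311
Highest B → broadest niche (most generalist): Species C (B = 3.53).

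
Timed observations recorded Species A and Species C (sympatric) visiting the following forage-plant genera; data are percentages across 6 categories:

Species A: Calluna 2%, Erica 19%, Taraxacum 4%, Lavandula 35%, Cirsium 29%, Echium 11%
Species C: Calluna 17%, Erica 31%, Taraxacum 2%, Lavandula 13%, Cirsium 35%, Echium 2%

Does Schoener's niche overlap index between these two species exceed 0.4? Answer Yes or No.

Convert percentages to proportions (divide by 100).
Σ|p₁ᵢ − p₂ᵢ| = 0.15 + 0.12 + 0.02 + 0.22 + 0.06 + 0.09 = 0.66
D = 1 − ½ × 0.66 = 1 − 0.330 = 0.6700
D = 0.6700 > 0.4 → Yes.

Yes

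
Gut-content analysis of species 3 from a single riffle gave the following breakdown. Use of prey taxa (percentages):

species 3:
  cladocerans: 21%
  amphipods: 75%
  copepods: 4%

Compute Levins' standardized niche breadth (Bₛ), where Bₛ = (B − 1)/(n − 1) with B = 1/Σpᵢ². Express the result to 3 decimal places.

0.322

Convert percentages to proportions (divide by 100).
Σpᵢ² = 0.21² + 0.75² + 0.04² = 0.0441 + 0.5625 + 0.0016 = 0.6082
B = 1 / 0.6082 = 1.64420
Bₛ = (B − 1)/(n − 1) = (1.64420 − 1)/(3 − 1) = 0.64420/2 = 0.32210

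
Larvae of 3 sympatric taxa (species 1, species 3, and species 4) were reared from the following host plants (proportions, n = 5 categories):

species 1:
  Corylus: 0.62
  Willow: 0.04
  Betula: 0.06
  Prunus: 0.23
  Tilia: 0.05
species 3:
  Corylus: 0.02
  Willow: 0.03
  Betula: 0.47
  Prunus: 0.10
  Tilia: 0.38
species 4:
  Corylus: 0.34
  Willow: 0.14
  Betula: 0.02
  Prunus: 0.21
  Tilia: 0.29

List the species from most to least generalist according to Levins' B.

Σp_1ᵢ² = 0.62² + 0.04² + 0.06² + 0.23² + 0.05² = 0.3844 + 0.0016 + 0.0036 + 0.0529 + 0.0025 = 0.4450
B_1 = 1 / 0.4450 = 2.2472
Σp_3ᵢ² = 0.02² + 0.03² + 0.47² + 0.10² + 0.38² = 0.0004 + 0.0009 + 0.2209 + 0.0100 + 0.1444 = 0.3766
B_3 = 1 / 0.3766 = 2.6553
Σp_4ᵢ² = 0.34² + 0.14² + 0.02² + 0.21² + 0.29² = 0.1156 + 0.0196 + 0.0004 + 0.0441 + 0.0841 = 0.2638
B_4 = 1 / 0.2638 = 3.7908
Ranking by B (broadest → narrowest): species 4 (3.79) > species 3 (2.66) > species 1 (2.25)

species 4 > species 3 > species 1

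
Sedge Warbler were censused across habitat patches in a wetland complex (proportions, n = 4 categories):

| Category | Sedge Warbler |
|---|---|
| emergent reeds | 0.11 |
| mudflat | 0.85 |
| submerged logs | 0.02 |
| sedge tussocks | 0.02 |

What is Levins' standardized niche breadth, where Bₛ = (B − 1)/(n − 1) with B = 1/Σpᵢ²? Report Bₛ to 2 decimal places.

0.12

Σpᵢ² = 0.11² + 0.85² + 0.02² + 0.02² = 0.0121 + 0.7225 + 0.0004 + 0.0004 = 0.7354
B = 1 / 0.7354 = 1.3598
Bₛ = (B − 1)/(n − 1) = (1.3598 − 1)/(4 − 1) = 0.3598/3 = 0.1199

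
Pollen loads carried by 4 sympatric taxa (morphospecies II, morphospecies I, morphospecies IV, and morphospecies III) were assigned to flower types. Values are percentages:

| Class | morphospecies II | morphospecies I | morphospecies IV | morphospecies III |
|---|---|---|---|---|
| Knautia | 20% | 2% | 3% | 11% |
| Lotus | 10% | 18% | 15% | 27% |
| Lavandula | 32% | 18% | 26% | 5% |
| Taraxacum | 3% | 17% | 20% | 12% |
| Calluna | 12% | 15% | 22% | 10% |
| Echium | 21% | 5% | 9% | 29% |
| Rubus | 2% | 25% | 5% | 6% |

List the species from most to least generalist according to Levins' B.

morphospecies I > morphospecies IV > morphospecies III > morphospecies II

Convert percentages to proportions (divide by 100).
Σp_IIᵢ² = 0.20² + 0.10² + 0.32² + 0.03² + 0.12² + 0.21² + 0.02² = 0.0400 + 0.0100 + 0.1024 + 0.0009 + 0.0144 + 0.0441 + 0.0004 = 0.2122
B_II = 1 / 0.2122 = 4.7125
Σp_Iᵢ² = 0.02² + 0.18² + 0.18² + 0.17² + 0.15² + 0.05² + 0.25² = 0.0004 + 0.0324 + 0.0324 + 0.0289 + 0.0225 + 0.0025 + 0.0625 = 0.1816
B_I = 1 / 0.1816 = 5.5066
Σp_IVᵢ² = 0.03² + 0.15² + 0.26² + 0.20² + 0.22² + 0.09² + 0.05² = 0.0009 + 0.0225 + 0.0676 + 0.0400 + 0.0484 + 0.0081 + 0.0025 = 0.1900
B_IV = 1 / 0.1900 = 5.2632
Σp_IIIᵢ² = 0.11² + 0.27² + 0.05² + 0.12² + 0.10² + 0.29² + 0.06² = 0.0121 + 0.0729 + 0.0025 + 0.0144 + 0.0100 + 0.0841 + 0.0036 = 0.1996
B_III = 1 / 0.1996 = 5.0100
Ranking by B (broadest → narrowest): morphospecies I (5.51) > morphospecies IV (5.26) > morphospecies III (5.01) > morphospecies II (4.71)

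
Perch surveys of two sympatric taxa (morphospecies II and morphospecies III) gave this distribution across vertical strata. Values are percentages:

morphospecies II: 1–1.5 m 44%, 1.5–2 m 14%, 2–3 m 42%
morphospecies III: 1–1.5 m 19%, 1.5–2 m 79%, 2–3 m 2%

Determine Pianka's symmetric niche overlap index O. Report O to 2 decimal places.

0.40

Convert percentages to proportions (divide by 100).
Σ p₁ᵢp₂ᵢ = 0.0836 + 0.1106 + 0.0084 = 0.2026
Σp_1ᵢ² = 0.44² + 0.14² + 0.42² = 0.1936 + 0.0196 + 0.1764 = 0.3896
Σp_2ᵢ² = 0.19² + 0.79² + 0.02² = 0.0361 + 0.6241 + 0.0004 = 0.6606
O = 0.2026 / √(0.3896 × 0.6606) = 0.2026 / 0.50732 = 0.3994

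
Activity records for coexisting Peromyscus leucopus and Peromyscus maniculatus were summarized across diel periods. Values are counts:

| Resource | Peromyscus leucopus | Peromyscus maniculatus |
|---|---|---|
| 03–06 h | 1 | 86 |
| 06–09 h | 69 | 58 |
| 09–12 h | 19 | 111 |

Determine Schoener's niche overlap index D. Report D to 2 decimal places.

Proportions for Peromyscus leucopus (n=89): 1/89=0.0112, 69/89=0.7753, 19/89=0.2135
Proportions for Peromyscus maniculatus (n=255): 86/255=0.3373, 58/255=0.2275, 111/255=0.4353
Σ|p₁ᵢ − p₂ᵢ| = 0.3261 + 0.5478 + 0.2218 = 1.0957
D = 1 − ½ × 1.0957 = 1 − 0.54785 = 0.45215

0.45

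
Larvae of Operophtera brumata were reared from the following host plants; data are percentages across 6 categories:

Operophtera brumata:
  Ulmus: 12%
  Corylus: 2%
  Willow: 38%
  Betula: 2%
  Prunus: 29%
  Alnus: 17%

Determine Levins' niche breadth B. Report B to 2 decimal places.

3.67

Convert percentages to proportions (divide by 100).
Σpᵢ² = 0.12² + 0.02² + 0.38² + 0.02² + 0.29² + 0.17² = 0.0144 + 0.0004 + 0.1444 + 0.0004 + 0.0841 + 0.0289 = 0.2726
B = 1 / 0.2726 = 3.6684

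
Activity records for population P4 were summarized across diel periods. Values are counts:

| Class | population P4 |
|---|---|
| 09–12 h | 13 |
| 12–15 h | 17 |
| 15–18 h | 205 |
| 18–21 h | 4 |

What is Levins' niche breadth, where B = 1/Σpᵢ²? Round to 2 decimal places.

1.34

Proportions for population P4 (n=239): 13/239=0.0544, 17/239=0.0711, 205/239=0.8577, 4/239=0.0167
Σpᵢ² = 0.0544² + 0.0711² + 0.8577² + 0.0167² = 0.002959 + 0.005055 + 0.735649 + 0.000279 = 0.743942
B = 1 / 0.743942 = 1.3442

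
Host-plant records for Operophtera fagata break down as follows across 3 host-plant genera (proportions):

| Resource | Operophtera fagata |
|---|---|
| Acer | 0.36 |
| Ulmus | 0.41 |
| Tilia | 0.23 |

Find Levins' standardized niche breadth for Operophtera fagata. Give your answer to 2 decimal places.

0.93

Σpᵢ² = 0.36² + 0.41² + 0.23² = 0.1296 + 0.1681 + 0.0529 = 0.3506
B = 1 / 0.3506 = 2.8523
Bₛ = (B − 1)/(n − 1) = (2.8523 − 1)/(3 − 1) = 1.8523/2 = 0.9262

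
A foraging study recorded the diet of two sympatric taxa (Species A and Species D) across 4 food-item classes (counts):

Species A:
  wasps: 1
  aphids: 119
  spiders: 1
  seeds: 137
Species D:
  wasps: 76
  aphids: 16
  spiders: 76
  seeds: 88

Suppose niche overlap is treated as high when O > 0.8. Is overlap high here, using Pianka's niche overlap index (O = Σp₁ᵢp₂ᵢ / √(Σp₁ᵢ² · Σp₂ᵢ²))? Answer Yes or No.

Proportions for Species A (n=258): 1/258=0.0039, 119/258=0.4612, 1/258=0.0039, 137/258=0.5310
Proportions for Species D (n=256): 76/256=0.2969, 16/256=0.0625, 76/256=0.2969, 88/256=0.3438
Σ p₁ᵢp₂ᵢ = 0.001158 + 0.028825 + 0.001158 + 0.182558 = 0.213699
Σp_1ᵢ² = 0.0039² + 0.4612² + 0.0039² + 0.5310² = 0.000015 + 0.212705 + 0.000015 + 0.281961 = 0.494696
Σp_2ᵢ² = 0.2969² + 0.0625² + 0.2969² + 0.3438² = 0.088150 + 0.003906 + 0.088150 + 0.118198 = 0.298404
O = 0.213699 / √(0.494696 × 0.298404) = 0.213699 / 0.3842125 = 0.5562
O = 0.5562 < 0.8 → No.

No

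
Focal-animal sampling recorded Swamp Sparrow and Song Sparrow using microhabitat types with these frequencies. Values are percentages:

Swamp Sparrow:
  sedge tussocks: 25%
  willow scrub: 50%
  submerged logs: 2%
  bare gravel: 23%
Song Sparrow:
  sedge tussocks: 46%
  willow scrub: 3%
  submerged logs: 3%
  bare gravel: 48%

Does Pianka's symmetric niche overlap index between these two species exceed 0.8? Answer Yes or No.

No

Convert percentages to proportions (divide by 100).
Σ p₁ᵢp₂ᵢ = 0.1150 + 0.0150 + 0.0006 + 0.1104 = 0.2410
Σp_1ᵢ² = 0.25² + 0.50² + 0.02² + 0.23² = 0.0625 + 0.2500 + 0.0004 + 0.0529 = 0.3658
Σp_2ᵢ² = 0.46² + 0.03² + 0.03² + 0.48² = 0.2116 + 0.0009 + 0.0009 + 0.2304 = 0.4438
O = 0.2410 / √(0.3658 × 0.4438) = 0.2410 / 0.40292 = 0.5981
O = 0.5981 < 0.8 → No.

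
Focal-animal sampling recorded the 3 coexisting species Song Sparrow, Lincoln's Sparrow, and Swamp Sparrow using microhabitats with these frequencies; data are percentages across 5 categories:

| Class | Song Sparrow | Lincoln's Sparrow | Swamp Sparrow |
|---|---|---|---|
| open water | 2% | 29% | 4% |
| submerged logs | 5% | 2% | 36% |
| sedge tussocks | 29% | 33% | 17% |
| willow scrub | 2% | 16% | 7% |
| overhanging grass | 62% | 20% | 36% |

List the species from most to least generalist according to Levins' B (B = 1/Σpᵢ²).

Convert percentages to proportions (divide by 100).
Σp_Songᵢ² = 0.02² + 0.05² + 0.29² + 0.02² + 0.62² = 0.0004 + 0.0025 + 0.0841 + 0.0004 + 0.3844 = 0.4718
B_Song = 1 / 0.4718 = 2.1195
Σp_Lincᵢ² = 0.29² + 0.02² + 0.33² + 0.16² + 0.20² = 0.0841 + 0.0004 + 0.1089 + 0.0256 + 0.0400 = 0.2590
B_Linc = 1 / 0.2590 = 3.8610
Σp_Swamᵢ² = 0.04² + 0.36² + 0.17² + 0.07² + 0.36² = 0.0016 + 0.1296 + 0.0289 + 0.0049 + 0.1296 = 0.2946
B_Swam = 1 / 0.2946 = 3.3944
Ranking by B (broadest → narrowest): Lincoln's Sparrow (3.86) > Swamp Sparrow (3.39) > Song Sparrow (2.12)

Lincoln's Sparrow > Swamp Sparrow > Song Sparrow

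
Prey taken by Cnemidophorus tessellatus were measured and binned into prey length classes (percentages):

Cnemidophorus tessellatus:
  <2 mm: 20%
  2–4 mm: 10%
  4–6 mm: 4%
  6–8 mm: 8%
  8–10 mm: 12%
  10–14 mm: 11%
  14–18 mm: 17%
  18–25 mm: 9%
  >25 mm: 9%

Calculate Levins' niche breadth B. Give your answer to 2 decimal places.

7.72

Convert percentages to proportions (divide by 100).
Σpᵢ² = 0.20² + 0.10² + 0.04² + 0.08² + 0.12² + 0.11² + 0.17² + 0.09² + 0.09² = 0.0400 + 0.0100 + 0.0016 + 0.0064 + 0.0144 + 0.0121 + 0.0289 + 0.0081 + 0.0081 = 0.1296
B = 1 / 0.1296 = 7.7160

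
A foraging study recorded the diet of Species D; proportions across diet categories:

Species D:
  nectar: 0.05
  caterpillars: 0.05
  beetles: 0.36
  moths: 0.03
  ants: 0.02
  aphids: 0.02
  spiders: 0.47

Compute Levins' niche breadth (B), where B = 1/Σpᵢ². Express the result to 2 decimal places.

2.80

Σpᵢ² = 0.05² + 0.05² + 0.36² + 0.03² + 0.02² + 0.02² + 0.47² = 0.0025 + 0.0025 + 0.1296 + 0.0009 + 0.0004 + 0.0004 + 0.2209 = 0.3572
B = 1 / 0.3572 = 2.7996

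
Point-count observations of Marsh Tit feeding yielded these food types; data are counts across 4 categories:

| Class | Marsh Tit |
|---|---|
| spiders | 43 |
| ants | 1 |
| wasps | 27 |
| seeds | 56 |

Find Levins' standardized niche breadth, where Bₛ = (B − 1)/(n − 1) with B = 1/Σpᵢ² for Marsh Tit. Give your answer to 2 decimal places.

Proportions for Marsh Tit (n=127): 43/127=0.3386, 1/127=0.0079, 27/127=0.2126, 56/127=0.4409
Σpᵢ² = 0.3386² + 0.0079² + 0.2126² + 0.4409² = 0.114650 + 0.000062 + 0.045199 + 0.194393 = 0.354304
B = 1 / 0.354304 = 2.8224
Bₛ = (B − 1)/(n − 1) = (2.8224 − 1)/(4 − 1) = 1.8224/3 = 0.6075

0.61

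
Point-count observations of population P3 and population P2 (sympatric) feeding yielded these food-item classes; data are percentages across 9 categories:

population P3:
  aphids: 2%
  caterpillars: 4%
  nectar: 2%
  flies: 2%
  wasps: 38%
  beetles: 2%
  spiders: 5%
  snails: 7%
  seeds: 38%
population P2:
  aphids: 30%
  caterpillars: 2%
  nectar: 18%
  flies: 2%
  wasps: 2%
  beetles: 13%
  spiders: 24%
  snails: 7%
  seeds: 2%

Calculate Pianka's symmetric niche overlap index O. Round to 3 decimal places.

0.184

Convert percentages to proportions (divide by 100).
Σ p₁ᵢp₂ᵢ = 0.0060 + 0.0008 + 0.0036 + 0.0004 + 0.0076 + 0.0026 + 0.0120 + 0.0049 + 0.0076 = 0.0455
Σp_1ᵢ² = 0.02² + 0.04² + 0.02² + 0.02² + 0.38² + 0.02² + 0.05² + 0.07² + 0.38² = 0.0004 + 0.0016 + 0.0004 + 0.0004 + 0.1444 + 0.0004 + 0.0025 + 0.0049 + 0.1444 = 0.2994
Σp_2ᵢ² = 0.30² + 0.02² + 0.18² + 0.02² + 0.02² + 0.13² + 0.24² + 0.07² + 0.02² = 0.0900 + 0.0004 + 0.0324 + 0.0004 + 0.0004 + 0.0169 + 0.0576 + 0.0049 + 0.0004 = 0.2034
O = 0.0455 / √(0.2994 × 0.2034) = 0.0455 / 0.246775 = 0.18438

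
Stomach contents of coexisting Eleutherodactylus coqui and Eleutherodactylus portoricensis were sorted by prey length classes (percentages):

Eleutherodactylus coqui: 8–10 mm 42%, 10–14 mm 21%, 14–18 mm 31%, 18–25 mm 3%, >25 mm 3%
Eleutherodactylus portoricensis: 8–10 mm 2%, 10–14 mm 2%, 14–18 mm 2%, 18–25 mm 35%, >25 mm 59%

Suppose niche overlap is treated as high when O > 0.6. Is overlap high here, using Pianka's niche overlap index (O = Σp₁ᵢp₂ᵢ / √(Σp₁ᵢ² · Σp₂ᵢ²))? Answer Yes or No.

No

Convert percentages to proportions (divide by 100).
Σ p₁ᵢp₂ᵢ = 0.0084 + 0.0042 + 0.0062 + 0.0105 + 0.0177 = 0.0470
Σp_1ᵢ² = 0.42² + 0.21² + 0.31² + 0.03² + 0.03² = 0.1764 + 0.0441 + 0.0961 + 0.0009 + 0.0009 = 0.3184
Σp_2ᵢ² = 0.02² + 0.02² + 0.02² + 0.35² + 0.59² = 0.0004 + 0.0004 + 0.0004 + 0.1225 + 0.3481 = 0.4718
O = 0.0470 / √(0.3184 × 0.4718) = 0.0470 / 0.38758 = 0.1213
O = 0.1213 < 0.6 → No.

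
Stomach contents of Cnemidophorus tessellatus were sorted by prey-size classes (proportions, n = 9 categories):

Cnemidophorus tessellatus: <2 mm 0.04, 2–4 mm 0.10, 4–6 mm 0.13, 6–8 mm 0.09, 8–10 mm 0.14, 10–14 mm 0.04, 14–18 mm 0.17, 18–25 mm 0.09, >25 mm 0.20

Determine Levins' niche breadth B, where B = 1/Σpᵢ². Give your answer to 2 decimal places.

Σpᵢ² = 0.04² + 0.10² + 0.13² + 0.09² + 0.14² + 0.04² + 0.17² + 0.09² + 0.20² = 0.0016 + 0.0100 + 0.0169 + 0.0081 + 0.0196 + 0.0016 + 0.0289 + 0.0081 + 0.0400 = 0.1348
B = 1 / 0.1348 = 7.4184

7.42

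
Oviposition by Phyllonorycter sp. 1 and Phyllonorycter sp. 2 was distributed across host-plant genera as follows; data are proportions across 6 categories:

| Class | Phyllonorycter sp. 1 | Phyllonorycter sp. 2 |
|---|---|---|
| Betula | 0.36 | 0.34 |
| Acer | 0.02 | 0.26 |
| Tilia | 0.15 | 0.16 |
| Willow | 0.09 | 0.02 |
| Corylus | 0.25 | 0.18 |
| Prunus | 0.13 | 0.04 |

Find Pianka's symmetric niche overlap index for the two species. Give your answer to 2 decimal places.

0.84

Σ p₁ᵢp₂ᵢ = 0.1224 + 0.0052 + 0.0240 + 0.0018 + 0.0450 + 0.0052 = 0.2036
Σp_1ᵢ² = 0.36² + 0.02² + 0.15² + 0.09² + 0.25² + 0.13² = 0.1296 + 0.0004 + 0.0225 + 0.0081 + 0.0625 + 0.0169 = 0.2400
Σp_2ᵢ² = 0.34² + 0.26² + 0.16² + 0.02² + 0.18² + 0.04² = 0.1156 + 0.0676 + 0.0256 + 0.0004 + 0.0324 + 0.0016 = 0.2432
O = 0.2036 / √(0.2400 × 0.2432) = 0.2036 / 0.24159 = 0.8428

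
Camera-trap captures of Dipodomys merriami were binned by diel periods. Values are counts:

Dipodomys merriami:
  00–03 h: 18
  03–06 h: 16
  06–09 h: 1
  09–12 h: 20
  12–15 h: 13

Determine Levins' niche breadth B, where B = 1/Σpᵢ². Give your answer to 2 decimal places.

Proportions for Dipodomys merriami (n=68): 18/68=0.2647, 16/68=0.2353, 1/68=0.0147, 20/68=0.2941, 13/68=0.1912
Σpᵢ² = 0.2647² + 0.2353² + 0.0147² + 0.2941² + 0.1912² = 0.070066 + 0.055366 + 0.000216 + 0.086495 + 0.036557 = 0.248700
B = 1 / 0.248700 = 4.0209

4.02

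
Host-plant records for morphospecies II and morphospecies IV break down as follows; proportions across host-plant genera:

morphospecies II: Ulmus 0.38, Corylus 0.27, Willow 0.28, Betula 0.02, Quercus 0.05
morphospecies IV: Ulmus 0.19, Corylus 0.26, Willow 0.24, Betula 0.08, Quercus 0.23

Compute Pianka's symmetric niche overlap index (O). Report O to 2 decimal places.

Σ p₁ᵢp₂ᵢ = 0.0722 + 0.0702 + 0.0672 + 0.0016 + 0.0115 = 0.2227
Σp_1ᵢ² = 0.38² + 0.27² + 0.28² + 0.02² + 0.05² = 0.1444 + 0.0729 + 0.0784 + 0.0004 + 0.0025 = 0.2986
Σp_2ᵢ² = 0.19² + 0.26² + 0.24² + 0.08² + 0.23² = 0.0361 + 0.0676 + 0.0576 + 0.0064 + 0.0529 = 0.2206
O = 0.2227 / √(0.2986 × 0.2206) = 0.2227 / 0.25665 = 0.8677

0.87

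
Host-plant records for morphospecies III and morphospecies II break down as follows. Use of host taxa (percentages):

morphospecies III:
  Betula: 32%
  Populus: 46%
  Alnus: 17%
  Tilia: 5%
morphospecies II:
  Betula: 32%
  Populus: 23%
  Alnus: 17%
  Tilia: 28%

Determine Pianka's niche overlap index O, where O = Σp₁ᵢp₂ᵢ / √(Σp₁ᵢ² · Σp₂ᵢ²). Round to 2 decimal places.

Convert percentages to proportions (divide by 100).
Σ p₁ᵢp₂ᵢ = 0.1024 + 0.1058 + 0.0289 + 0.0140 = 0.2511
Σp_1ᵢ² = 0.32² + 0.46² + 0.17² + 0.05² = 0.1024 + 0.2116 + 0.0289 + 0.0025 = 0.3454
Σp_2ᵢ² = 0.32² + 0.23² + 0.17² + 0.28² = 0.1024 + 0.0529 + 0.0289 + 0.0784 = 0.2626
O = 0.2511 / √(0.3454 × 0.2626) = 0.2511 / 0.30117 = 0.8337

0.83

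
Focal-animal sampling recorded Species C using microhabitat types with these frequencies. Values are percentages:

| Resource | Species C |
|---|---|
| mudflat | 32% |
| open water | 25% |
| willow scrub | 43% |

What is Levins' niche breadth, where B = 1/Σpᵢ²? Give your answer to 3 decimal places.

Convert percentages to proportions (divide by 100).
Σpᵢ² = 0.32² + 0.25² + 0.43² = 0.1024 + 0.0625 + 0.1849 = 0.3498
B = 1 / 0.3498 = 2.85878

2.859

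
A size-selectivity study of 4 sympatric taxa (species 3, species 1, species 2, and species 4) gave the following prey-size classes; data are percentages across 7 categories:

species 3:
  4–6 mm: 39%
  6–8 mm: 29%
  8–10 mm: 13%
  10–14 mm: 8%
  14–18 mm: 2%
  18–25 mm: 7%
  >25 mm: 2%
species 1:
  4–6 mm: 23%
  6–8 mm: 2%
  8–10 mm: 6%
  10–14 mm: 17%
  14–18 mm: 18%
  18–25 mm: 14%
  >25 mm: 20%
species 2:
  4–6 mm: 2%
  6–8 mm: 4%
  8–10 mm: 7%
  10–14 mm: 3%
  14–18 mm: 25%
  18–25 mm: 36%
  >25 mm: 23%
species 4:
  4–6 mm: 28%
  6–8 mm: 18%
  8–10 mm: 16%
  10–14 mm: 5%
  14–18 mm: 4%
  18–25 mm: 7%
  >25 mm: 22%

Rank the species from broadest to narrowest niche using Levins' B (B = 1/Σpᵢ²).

species 1 > species 4 > species 2 > species 3

Convert percentages to proportions (divide by 100).
Σp_3ᵢ² = 0.39² + 0.29² + 0.13² + 0.08² + 0.02² + 0.07² + 0.02² = 0.1521 + 0.0841 + 0.0169 + 0.0064 + 0.0004 + 0.0049 + 0.0004 = 0.2652
B_3 = 1 / 0.2652 = 3.7707
Σp_1ᵢ² = 0.23² + 0.02² + 0.06² + 0.17² + 0.18² + 0.14² + 0.20² = 0.0529 + 0.0004 + 0.0036 + 0.0289 + 0.0324 + 0.0196 + 0.0400 = 0.1778
B_1 = 1 / 0.1778 = 5.6243
Σp_2ᵢ² = 0.02² + 0.04² + 0.07² + 0.03² + 0.25² + 0.36² + 0.23² = 0.0004 + 0.0016 + 0.0049 + 0.0009 + 0.0625 + 0.1296 + 0.0529 = 0.2528
B_2 = 1 / 0.2528 = 3.9557
Σp_4ᵢ² = 0.28² + 0.18² + 0.16² + 0.05² + 0.04² + 0.07² + 0.22² = 0.0784 + 0.0324 + 0.0256 + 0.0025 + 0.0016 + 0.0049 + 0.0484 = 0.1938
B_4 = 1 / 0.1938 = 5.1600
Ranking by B (broadest → narrowest): species 1 (5.62) > species 4 (5.16) > species 2 (3.96) > species 3 (3.77)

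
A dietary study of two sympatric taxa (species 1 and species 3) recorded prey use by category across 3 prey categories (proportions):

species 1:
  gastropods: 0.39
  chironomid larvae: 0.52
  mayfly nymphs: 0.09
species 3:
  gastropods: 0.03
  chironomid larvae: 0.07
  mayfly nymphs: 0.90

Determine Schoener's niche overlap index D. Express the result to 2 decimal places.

0.19

Σ|p₁ᵢ − p₂ᵢ| = 0.36 + 0.45 + 0.81 = 1.62
D = 1 − ½ × 1.62 = 1 − 0.810 = 0.1900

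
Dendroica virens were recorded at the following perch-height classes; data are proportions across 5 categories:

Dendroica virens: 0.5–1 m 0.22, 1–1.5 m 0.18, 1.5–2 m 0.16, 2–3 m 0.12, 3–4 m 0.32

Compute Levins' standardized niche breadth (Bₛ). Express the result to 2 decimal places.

0.87

Σpᵢ² = 0.22² + 0.18² + 0.16² + 0.12² + 0.32² = 0.0484 + 0.0324 + 0.0256 + 0.0144 + 0.1024 = 0.2232
B = 1 / 0.2232 = 4.4803
Bₛ = (B − 1)/(n − 1) = (4.4803 − 1)/(5 − 1) = 3.4803/4 = 0.8701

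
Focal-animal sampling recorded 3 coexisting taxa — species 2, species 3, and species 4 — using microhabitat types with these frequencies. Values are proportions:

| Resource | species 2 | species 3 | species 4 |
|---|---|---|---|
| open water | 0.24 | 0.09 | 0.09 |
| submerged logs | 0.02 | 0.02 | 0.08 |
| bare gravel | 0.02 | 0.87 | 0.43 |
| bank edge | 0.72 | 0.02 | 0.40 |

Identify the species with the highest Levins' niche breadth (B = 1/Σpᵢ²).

species 4

Σp_2ᵢ² = 0.24² + 0.02² + 0.02² + 0.72² = 0.0576 + 0.0004 + 0.0004 + 0.5184 = 0.5768
B_2 = 1 / 0.5768 = 1.7337
Σp_3ᵢ² = 0.09² + 0.02² + 0.87² + 0.02² = 0.0081 + 0.0004 + 0.7569 + 0.0004 = 0.7658
B_3 = 1 / 0.7658 = 1.3058
Σp_4ᵢ² = 0.09² + 0.08² + 0.43² + 0.40² = 0.0081 + 0.0064 + 0.1849 + 0.1600 = 0.3594
B_4 = 1 / 0.3594 = 2.7824
Highest B → broadest niche (most generalist): species 4 (B = 2.78).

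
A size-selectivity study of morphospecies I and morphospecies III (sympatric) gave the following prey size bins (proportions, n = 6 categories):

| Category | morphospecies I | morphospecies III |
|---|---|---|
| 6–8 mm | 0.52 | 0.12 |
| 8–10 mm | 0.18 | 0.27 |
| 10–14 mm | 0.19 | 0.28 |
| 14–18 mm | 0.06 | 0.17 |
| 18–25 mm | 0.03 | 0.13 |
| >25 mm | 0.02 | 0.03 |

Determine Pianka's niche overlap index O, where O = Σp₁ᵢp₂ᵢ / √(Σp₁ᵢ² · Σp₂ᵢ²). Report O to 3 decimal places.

0.662

Σ p₁ᵢp₂ᵢ = 0.0624 + 0.0486 + 0.0532 + 0.0102 + 0.0039 + 0.0006 = 0.1789
Σp_1ᵢ² = 0.52² + 0.18² + 0.19² + 0.06² + 0.03² + 0.02² = 0.2704 + 0.0324 + 0.0361 + 0.0036 + 0.0009 + 0.0004 = 0.3438
Σp_2ᵢ² = 0.12² + 0.27² + 0.28² + 0.17² + 0.13² + 0.03² = 0.0144 + 0.0729 + 0.0784 + 0.0289 + 0.0169 + 0.0009 = 0.2124
O = 0.1789 / √(0.3438 × 0.2124) = 0.1789 / 0.270228 = 0.66203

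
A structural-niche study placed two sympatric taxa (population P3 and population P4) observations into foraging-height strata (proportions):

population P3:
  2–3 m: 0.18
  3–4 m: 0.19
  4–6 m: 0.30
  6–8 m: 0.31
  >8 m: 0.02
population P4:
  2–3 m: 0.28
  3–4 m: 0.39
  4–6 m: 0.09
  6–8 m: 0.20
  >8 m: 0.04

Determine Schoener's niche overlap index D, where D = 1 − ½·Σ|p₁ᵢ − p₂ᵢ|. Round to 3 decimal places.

0.680

Σ|p₁ᵢ − p₂ᵢ| = 0.10 + 0.20 + 0.21 + 0.11 + 0.02 = 0.64
D = 1 − ½ × 0.64 = 1 − 0.320 = 0.68000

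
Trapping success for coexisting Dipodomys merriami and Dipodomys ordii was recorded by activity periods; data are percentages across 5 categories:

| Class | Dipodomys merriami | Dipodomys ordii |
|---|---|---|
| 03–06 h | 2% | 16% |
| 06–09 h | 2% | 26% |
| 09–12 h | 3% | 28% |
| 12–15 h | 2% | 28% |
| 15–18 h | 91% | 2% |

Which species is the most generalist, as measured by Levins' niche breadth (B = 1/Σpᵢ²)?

Dipodomys ordii

Convert percentages to proportions (divide by 100).
Σp_merrᵢ² = 0.02² + 0.02² + 0.03² + 0.02² + 0.91² = 0.0004 + 0.0004 + 0.0009 + 0.0004 + 0.8281 = 0.8302
B_merr = 1 / 0.8302 = 1.2045
Σp_ordiᵢ² = 0.16² + 0.26² + 0.28² + 0.28² + 0.02² = 0.0256 + 0.0676 + 0.0784 + 0.0784 + 0.0004 = 0.2504
B_ordi = 1 / 0.2504 = 3.9936
Highest B → broadest niche (most generalist): Dipodomys ordii (B = 3.99).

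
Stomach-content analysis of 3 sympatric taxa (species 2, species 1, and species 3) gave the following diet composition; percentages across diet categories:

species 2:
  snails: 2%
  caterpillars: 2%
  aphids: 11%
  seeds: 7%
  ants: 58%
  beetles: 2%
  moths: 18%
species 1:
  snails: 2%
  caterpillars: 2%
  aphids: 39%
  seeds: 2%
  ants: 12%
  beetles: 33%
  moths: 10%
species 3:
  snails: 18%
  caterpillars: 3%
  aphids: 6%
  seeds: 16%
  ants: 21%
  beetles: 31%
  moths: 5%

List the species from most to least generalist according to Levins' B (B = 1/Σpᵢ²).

species 3 > species 1 > species 2

Convert percentages to proportions (divide by 100).
Σp_2ᵢ² = 0.02² + 0.02² + 0.11² + 0.07² + 0.58² + 0.02² + 0.18² = 0.0004 + 0.0004 + 0.0121 + 0.0049 + 0.3364 + 0.0004 + 0.0324 = 0.3870
B_2 = 1 / 0.3870 = 2.5840
Σp_1ᵢ² = 0.02² + 0.02² + 0.39² + 0.02² + 0.12² + 0.33² + 0.10² = 0.0004 + 0.0004 + 0.1521 + 0.0004 + 0.0144 + 0.1089 + 0.0100 = 0.2866
B_1 = 1 / 0.2866 = 3.4892
Σp_3ᵢ² = 0.18² + 0.03² + 0.06² + 0.16² + 0.21² + 0.31² + 0.05² = 0.0324 + 0.0009 + 0.0036 + 0.0256 + 0.0441 + 0.0961 + 0.0025 = 0.2052
B_3 = 1 / 0.2052 = 4.8733
Ranking by B (broadest → narrowest): species 3 (4.87) > species 1 (3.49) > species 2 (2.58)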